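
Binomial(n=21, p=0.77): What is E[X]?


E[X] = n*p = 21 * 0.77 = 16.17

16.17


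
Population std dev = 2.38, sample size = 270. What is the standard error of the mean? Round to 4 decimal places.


SE = sigma / sqrt(n)
sqrt(270) ≈ 16.431677
SE = 2.38 / 16.431677 ≈ 0.144842

0.1448


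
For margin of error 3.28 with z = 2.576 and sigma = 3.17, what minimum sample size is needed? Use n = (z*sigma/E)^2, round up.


z*sigma/E = 2.576 * 3.17 / 3.28 ≈ 2.489610
(z*sigma/E)^2 ≈ 6.198157
round up: n = 7

7


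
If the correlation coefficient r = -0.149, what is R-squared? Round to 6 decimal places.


R^2 = r^2 = (-0.149)^2 = 0.022201

0.022201


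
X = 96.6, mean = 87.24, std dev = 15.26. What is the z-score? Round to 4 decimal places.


z = (X - mu) / sigma
X - mu = 96.6 - 87.24 = 9.36
z = 9.36 / 15.26 = 468/763 ≈ 0.613368

0.6134


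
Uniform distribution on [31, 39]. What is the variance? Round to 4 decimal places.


Var = (b-a)^2 / 12
(b-a)^2 = (39 - 31)^2 = 64
Var = 64/12 ≈ 5.333333

5.3333


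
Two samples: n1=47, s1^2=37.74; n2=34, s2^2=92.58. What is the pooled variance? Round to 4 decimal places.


sp^2 = ((n1-1)*s1^2 + (n2-1)*s2^2)/(n1+n2-2)
(n1-1)*s1^2 = 46 * 37.74 = 1736.04
(n2-1)*s2^2 = 33 * 92.58 = 3055.14
numerator = 1736.04 + 3055.14 = 4791.18
n1+n2-2 = 79
sp^2 = 4791.18 / 79 = 239559/3950 ≈ 60.647848

60.6478


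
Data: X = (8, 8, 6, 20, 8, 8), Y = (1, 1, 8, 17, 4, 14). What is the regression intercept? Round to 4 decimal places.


a = ybar - b*xbar, where b = sum((xi-xbar)(yi-ybar)) / sum((xi-xbar)^2)
n = 6, xbar = 58/6 = 29/3 ≈ 9.666667, ybar = 45/6 = 7.5
Sxy = sum((xi-xbar)(yi-ybar)) = 113
Sxx = sum((xi-xbar)^2) = 394/3 ≈ 131.333333
b = Sxy / Sxx = 339/394 ≈ 0.860406
a = 7.5 - 0.860406 * 9.666667 = -161/197 ≈ -0.817259

-0.8173


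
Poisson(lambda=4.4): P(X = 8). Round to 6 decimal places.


P = e^(-lam) * lam^k / k!
e^(-4.4) ≈ 0.01227734
lam^k = 4.4^8 ≈ 140482.236252
k! = 8! = 40320
P = 0.01227734 * 140482.236252 / 40320 ≈ 0.042776

0.042776


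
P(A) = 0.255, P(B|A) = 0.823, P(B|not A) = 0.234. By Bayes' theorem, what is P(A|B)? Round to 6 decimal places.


P(A|B) = P(B|A)*P(A) / P(B), P(B) = P(B|A)*P(A) + P(B|not A)*P(not A)
P(B|A)*P(A) = 0.823 * 0.255 = 0.209865
P(B|not A)*P(not A) = 0.234 * 0.745 = 0.17433
P(B) = 0.209865 + 0.17433 = 0.384195
P(A|B) = 0.209865 / 0.384195 ≈ 0.54624605

0.546246


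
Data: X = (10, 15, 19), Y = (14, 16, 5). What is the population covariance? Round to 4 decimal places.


Cov = (1/n)*sum((xi-xbar)(yi-ybar))
n = 3, xbar = 44/3 ≈ 14.666667, ybar = 35/3 ≈ 11.666667
sum((xi-xbar)(yi-ybar)) = -115/3 ≈ -38.333333
Cov = -38.333333 / 3 = -115/9 ≈ -12.777778

-12.7778


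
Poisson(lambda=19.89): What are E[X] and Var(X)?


E[X] = Var(X) = lambda = 19.89

19.89, 19.89


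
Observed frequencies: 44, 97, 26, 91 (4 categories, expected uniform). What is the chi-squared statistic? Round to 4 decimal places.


chi2 = sum((O-E)^2/E), E = total/4
total = 258, E = 258/4 = 64.5
(44 - 64.5)^2 / 64.5 = 420.25 / 64.5 = 1681/258 ≈ 6.515504
(97 - 64.5)^2 / 64.5 = 1056.25 / 64.5 = 4225/258 ≈ 16.375969
(26 - 64.5)^2 / 64.5 = 1482.25 / 64.5 = 5929/258 ≈ 22.980620
(91 - 64.5)^2 / 64.5 = 702.25 / 64.5 = 2809/258 ≈ 10.887597
chi2 = 7322/129 ≈ 56.759690

56.7597


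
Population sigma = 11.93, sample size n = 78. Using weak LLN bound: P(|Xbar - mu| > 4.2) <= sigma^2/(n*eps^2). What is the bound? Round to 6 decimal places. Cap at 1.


bound = min(1, sigma^2/(n*eps^2))
sigma^2 = 11.93^2 = 142.3249
n*eps^2 = 78 * 4.2^2 = 78 * 17.64 = 1375.92
sigma^2/(n*eps^2) = 142.3249 / 1375.92 ≈ 0.10343981

0.103440


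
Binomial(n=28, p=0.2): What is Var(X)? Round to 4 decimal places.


Var = n*p*(1-p) = 28 * 0.2 * 0.8 = 4.48

4.4800


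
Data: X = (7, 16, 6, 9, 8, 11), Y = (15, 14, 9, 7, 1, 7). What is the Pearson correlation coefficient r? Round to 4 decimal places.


r = sum((xi-xbar)(yi-ybar)) / sqrt(sum((xi-xbar)^2) * sum((yi-ybar)^2))
n = 6, xbar = 57/6 = 9.5, ybar = 53/6 ≈ 8.833333
Sxy = sum((xi-xbar)(yi-ybar)) = 27.5
Sxx = sum((xi-xbar)^2) = 65.5
Syy = sum((yi-ybar)^2) = 797/6 ≈ 132.833333
sqrt(Sxx*Syy) ≈ 93.276917
r = Sxy / sqrt(Sxx*Syy) = 27.5 / 93.276917 ≈ 0.294821

0.2948


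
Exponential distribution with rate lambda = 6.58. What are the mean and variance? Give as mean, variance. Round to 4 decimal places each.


mean = 1/lam, var = 1/lam^2
mean = 1 / 6.58 = 50/329 ≈ 0.151976
lam^2 = 6.58^2 = 43.2964
var = 1 / 43.2964 ≈ 0.023097

0.1520, 0.0231


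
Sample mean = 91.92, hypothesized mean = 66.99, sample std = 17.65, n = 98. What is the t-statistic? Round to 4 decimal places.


t = (xbar - mu0) / (s/sqrt(n))
xbar - mu0 = 91.92 - 66.99 = 24.93
sqrt(98) ≈ 9.89949494
s/sqrt(n) = 17.65 / 9.89949494 ≈ 1.78291924
t = 24.93 / 1.78291924 ≈ 13.982686

13.9827


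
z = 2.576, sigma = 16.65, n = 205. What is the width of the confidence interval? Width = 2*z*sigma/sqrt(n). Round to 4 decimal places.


width = 2*z*sigma/sqrt(n)
2*z*sigma = 2 * 2.576 * 16.65 = 85.7808
sqrt(205) ≈ 14.317821
width = 85.7808 / 14.317821 ≈ 5.991191

5.9912


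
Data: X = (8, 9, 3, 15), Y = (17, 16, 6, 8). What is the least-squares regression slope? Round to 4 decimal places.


b = sum((xi-xbar)(yi-ybar)) / sum((xi-xbar)^2)
n = 4, xbar = 35/4 = 8.75, ybar = 47/4 = 11.75
Sxy = sum((xi-xbar)(yi-ybar)) = 6.75
Sxx = sum((xi-xbar)^2) = 72.75
b = Sxy / Sxx = 9/97 ≈ 0.092784

0.0928


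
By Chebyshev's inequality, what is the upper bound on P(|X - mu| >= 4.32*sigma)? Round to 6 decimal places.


P <= 1/k^2
k^2 = 4.32^2 = 18.6624
1/k^2 = 1 / 18.6624 ≈ 0.05358368

0.053584


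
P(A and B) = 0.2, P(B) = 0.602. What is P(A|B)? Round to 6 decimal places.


P(A|B) = P(A and B) / P(B) = 0.2 / 0.602 = 100/301 ≈ 0.33222591

0.332226


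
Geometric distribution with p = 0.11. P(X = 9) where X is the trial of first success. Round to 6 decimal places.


P = (1-p)^(k-1) * p
(1-p)^(k-1) = 0.89^8 ≈ 0.3936589
P = 0.3936589 * 0.11 ≈ 0.04330248

0.043302


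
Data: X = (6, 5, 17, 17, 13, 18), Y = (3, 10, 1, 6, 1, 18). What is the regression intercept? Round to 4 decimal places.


a = ybar - b*xbar, where b = sum((xi-xbar)(yi-ybar)) / sum((xi-xbar)^2)
n = 6, xbar = 76/6 = 38/3 ≈ 12.666667, ybar = 39/6 = 6.5
Sxy = sum((xi-xbar)(yi-ybar)) = 30
Sxx = sum((xi-xbar)^2) = 508/3 ≈ 169.333333
b = Sxy / Sxx = 45/254 ≈ 0.177165
a = 6.5 - 0.177165 * 12.666667 = 1081/254 ≈ 4.255906

4.2559


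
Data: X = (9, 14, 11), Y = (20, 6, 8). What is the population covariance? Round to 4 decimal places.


Cov = (1/n)*sum((xi-xbar)(yi-ybar))
n = 3, xbar = 34/3 ≈ 11.333333, ybar = 34/3 ≈ 11.333333
sum((xi-xbar)(yi-ybar)) = -100/3 ≈ -33.333333
Cov = -33.333333 / 3 = -100/9 ≈ -11.111111

-11.1111


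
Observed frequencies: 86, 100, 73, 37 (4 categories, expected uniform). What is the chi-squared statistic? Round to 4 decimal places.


chi2 = sum((O-E)^2/E), E = total/4
total = 296, E = 296/4 = 74
(86 - 74)^2 / 74 = 144 / 74 = 72/37 ≈ 1.945946
(100 - 74)^2 / 74 = 676 / 74 = 338/37 ≈ 9.135135
(73 - 74)^2 / 74 = 1 / 74 = 1/74 ≈ 0.013514
(37 - 74)^2 / 74 = 1369 / 74 = 18.5
chi2 = 1095/37 ≈ 29.594595

29.5946


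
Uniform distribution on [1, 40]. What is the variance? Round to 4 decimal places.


Var = (b-a)^2 / 12
(b-a)^2 = (40 - 1)^2 = 1521
Var = 1521/12 = 126.75

126.7500


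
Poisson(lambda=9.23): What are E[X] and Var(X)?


E[X] = Var(X) = lambda = 9.23

9.23, 9.23


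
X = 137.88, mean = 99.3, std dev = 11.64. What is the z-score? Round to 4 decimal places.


z = (X - mu) / sigma
X - mu = 137.88 - 99.3 = 38.58
z = 38.58 / 11.64 = 643/194 ≈ 3.314433

3.3144


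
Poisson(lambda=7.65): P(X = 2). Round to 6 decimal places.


P = e^(-lam) * lam^k / k!
e^(-7.65) ≈ 0.0004760441
lam^k = 7.65^2 = 58.5225
k! = 2! = 2
P = 0.0004760441 * 58.5225 / 2 ≈ 0.013930

0.013930


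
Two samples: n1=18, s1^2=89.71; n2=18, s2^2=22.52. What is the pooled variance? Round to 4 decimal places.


sp^2 = ((n1-1)*s1^2 + (n2-1)*s2^2)/(n1+n2-2)
(n1-1)*s1^2 = 17 * 89.71 = 1525.07
(n2-1)*s2^2 = 17 * 22.52 = 382.84
numerator = 1525.07 + 382.84 = 1907.91
n1+n2-2 = 34
sp^2 = 1907.91 / 34 = 56.115

56.1150


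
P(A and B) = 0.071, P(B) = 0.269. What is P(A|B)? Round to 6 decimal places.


P(A|B) = P(A and B) / P(B) = 0.071 / 0.269 = 71/269 ≈ 0.26394052

0.263941


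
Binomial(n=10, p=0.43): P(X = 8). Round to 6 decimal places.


P = C(n,k) * p^k * (1-p)^(n-k)
C(10,8) = 45
p^k = 0.43^8 ≈ 0.001168820
(1-p)^(n-k) = 0.57^2 = 0.3249
P = 45 * 0.001168820 * 0.3249 ≈ 0.017089

0.017089


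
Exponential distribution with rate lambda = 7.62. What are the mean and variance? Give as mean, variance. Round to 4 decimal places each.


mean = 1/lam, var = 1/lam^2
mean = 1 / 7.62 = 50/381 ≈ 0.131234
lam^2 = 7.62^2 = 58.0644
var = 1 / 58.0644 ≈ 0.017222

0.1312, 0.0172


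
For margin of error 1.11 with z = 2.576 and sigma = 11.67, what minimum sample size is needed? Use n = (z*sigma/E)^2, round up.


z*sigma/E = 2.576 * 11.67 / 1.11 = 125258/4625 ≈ 27.082811
(z*sigma/E)^2 ≈ 733.478641
round up: n = 734

734


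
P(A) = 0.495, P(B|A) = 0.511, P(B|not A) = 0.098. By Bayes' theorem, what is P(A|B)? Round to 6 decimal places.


P(A|B) = P(B|A)*P(A) / P(B), P(B) = P(B|A)*P(A) + P(B|not A)*P(not A)
P(B|A)*P(A) = 0.511 * 0.495 = 0.252945
P(B|not A)*P(not A) = 0.098 * 0.505 = 0.04949
P(B) = 0.252945 + 0.04949 = 0.302435
P(A|B) = 0.252945 / 0.302435 = 7227/8641 ≈ 0.83636153

0.836362


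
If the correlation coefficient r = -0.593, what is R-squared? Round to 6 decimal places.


R^2 = r^2 = (-0.593)^2 = 0.351649

0.351649


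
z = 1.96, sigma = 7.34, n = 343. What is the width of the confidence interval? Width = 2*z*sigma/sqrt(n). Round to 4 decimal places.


width = 2*z*sigma/sqrt(n)
2*z*sigma = 2 * 1.96 * 7.34 = 28.7728
sqrt(343) ≈ 18.520259
width = 28.7728 / 18.520259 ≈ 1.553585

1.5536


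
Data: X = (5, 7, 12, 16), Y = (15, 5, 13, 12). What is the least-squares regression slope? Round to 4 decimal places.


b = sum((xi-xbar)(yi-ybar)) / sum((xi-xbar)^2)
n = 4, xbar = 40/4 = 10, ybar = 45/4 = 11.25
Sxy = sum((xi-xbar)(yi-ybar)) = 8
Sxx = sum((xi-xbar)^2) = 74
b = Sxy / Sxx = 4/37 ≈ 0.108108

0.1081


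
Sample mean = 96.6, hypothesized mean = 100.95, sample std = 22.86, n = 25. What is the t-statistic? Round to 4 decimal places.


t = (xbar - mu0) / (s/sqrt(n))
xbar - mu0 = 96.6 - 100.95 = -4.35
sqrt(25) = 5
s/sqrt(n) = 22.86 / 5 = 4.572
t = -4.35 / 4.572 = -725/762 ≈ -0.951444

-0.9514


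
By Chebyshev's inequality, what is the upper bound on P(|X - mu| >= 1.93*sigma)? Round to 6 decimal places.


P <= 1/k^2
k^2 = 1.93^2 = 3.7249
1/k^2 = 1 / 3.7249 ≈ 0.26846358

0.268464


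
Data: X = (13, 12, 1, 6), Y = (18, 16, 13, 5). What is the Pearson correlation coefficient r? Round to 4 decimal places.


r = sum((xi-xbar)(yi-ybar)) / sqrt(sum((xi-xbar)^2) * sum((yi-ybar)^2))
n = 4, xbar = 32/4 = 8, ybar = 52/4 = 13
Sxy = sum((xi-xbar)(yi-ybar)) = 53
Sxx = sum((xi-xbar)^2) = 94
Syy = sum((yi-ybar)^2) = 98
sqrt(Sxx*Syy) ≈ 95.979164
r = Sxy / sqrt(Sxx*Syy) = 53 / 95.979164 ≈ 0.552203

0.5522


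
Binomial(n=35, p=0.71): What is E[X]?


E[X] = n*p = 35 * 0.71 = 24.85

24.85


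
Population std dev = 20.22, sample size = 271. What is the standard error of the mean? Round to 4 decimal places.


SE = sigma / sqrt(n)
sqrt(271) ≈ 16.462078
SE = 20.22 / 16.462078 ≈ 1.228278

1.2283


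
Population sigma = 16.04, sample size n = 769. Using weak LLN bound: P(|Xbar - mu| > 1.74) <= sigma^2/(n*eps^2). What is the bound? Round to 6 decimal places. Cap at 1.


bound = min(1, sigma^2/(n*eps^2))
sigma^2 = 16.04^2 = 257.2816
n*eps^2 = 769 * 1.74^2 = 769 * 3.0276 = 2328.2244
sigma^2/(n*eps^2) = 257.2816 / 2328.2244 ≈ 0.11050550

0.110505


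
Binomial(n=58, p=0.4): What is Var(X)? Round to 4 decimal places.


Var = n*p*(1-p) = 58 * 0.4 * 0.6 = 13.92

13.9200


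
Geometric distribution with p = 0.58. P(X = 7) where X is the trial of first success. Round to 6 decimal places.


P = (1-p)^(k-1) * p
(1-p)^(k-1) = 0.42^6 ≈ 0.005489032
P = 0.005489032 * 0.58 ≈ 0.003183638

0.003184


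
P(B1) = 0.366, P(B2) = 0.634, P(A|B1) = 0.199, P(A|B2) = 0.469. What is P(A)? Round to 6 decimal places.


P(A) = P(A|B1)*P(B1) + P(A|B2)*P(B2)
P(A|B1)*P(B1) = 0.199 * 0.366 = 0.072834
P(A|B2)*P(B2) = 0.469 * 0.634 = 0.297346
P(A) = 0.072834 + 0.297346 = 0.37018

0.370180


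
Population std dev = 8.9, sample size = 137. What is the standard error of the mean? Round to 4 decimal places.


SE = sigma / sqrt(n)
sqrt(137) ≈ 11.704700
SE = 8.9 / 11.704700 ≈ 0.760378

0.7604


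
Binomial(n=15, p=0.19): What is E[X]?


E[X] = n*p = 15 * 0.19 = 2.85

2.85


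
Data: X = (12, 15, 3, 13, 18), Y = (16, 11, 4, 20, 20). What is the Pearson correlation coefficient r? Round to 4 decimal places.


r = sum((xi-xbar)(yi-ybar)) / sqrt(sum((xi-xbar)^2) * sum((yi-ybar)^2))
n = 5, xbar = 61/5 = 12.2, ybar = 71/5 = 14.2
Sxy = sum((xi-xbar)(yi-ybar)) = 122.8
Sxx = sum((xi-xbar)^2) = 126.8
Syy = sum((yi-ybar)^2) = 184.8
sqrt(Sxx*Syy) ≈ 153.077235
r = Sxy / sqrt(Sxx*Syy) = 122.8 / 153.077235 ≈ 0.802209

0.8022


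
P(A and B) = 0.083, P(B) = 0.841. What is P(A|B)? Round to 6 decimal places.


P(A|B) = P(A and B) / P(B) = 0.083 / 0.841 = 83/841 ≈ 0.09869203

0.098692


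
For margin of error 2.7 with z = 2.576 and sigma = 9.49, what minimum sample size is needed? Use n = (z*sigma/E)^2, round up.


z*sigma/E = 2.576 * 9.49 / 2.7 ≈ 9.054163
(z*sigma/E)^2 ≈ 81.977867
round up: n = 82

82


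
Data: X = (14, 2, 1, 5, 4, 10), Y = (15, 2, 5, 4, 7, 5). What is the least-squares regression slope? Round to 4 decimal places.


b = sum((xi-xbar)(yi-ybar)) / sum((xi-xbar)^2)
n = 6, xbar = 36/6 = 6, ybar = 38/6 = 19/3 ≈ 6.333333
Sxy = sum((xi-xbar)(yi-ybar)) = 89
Sxx = sum((xi-xbar)^2) = 126
b = Sxy / Sxx = 89/126 ≈ 0.706349

0.7063


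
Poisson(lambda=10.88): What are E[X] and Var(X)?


E[X] = Var(X) = lambda = 10.88

10.88, 10.88


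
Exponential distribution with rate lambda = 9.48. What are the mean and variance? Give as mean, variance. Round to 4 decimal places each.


mean = 1/lam, var = 1/lam^2
mean = 1 / 9.48 = 25/237 ≈ 0.105485
lam^2 = 9.48^2 = 89.8704
var = 1 / 89.8704 ≈ 0.011127

0.1055, 0.0111


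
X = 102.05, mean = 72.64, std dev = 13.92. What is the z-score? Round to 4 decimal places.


z = (X - mu) / sigma
X - mu = 102.05 - 72.64 = 29.41
z = 29.41 / 13.92 = 2941/1392 ≈ 2.112787

2.1128


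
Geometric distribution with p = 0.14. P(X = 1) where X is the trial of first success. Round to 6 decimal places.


P = (1-p)^(k-1) * p
(1-p)^(k-1) = 0.86^0 = 1
P = 1 * 0.14 = 0.14

0.140000


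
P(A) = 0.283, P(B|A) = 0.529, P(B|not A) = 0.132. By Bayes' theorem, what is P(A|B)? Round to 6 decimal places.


P(A|B) = P(B|A)*P(A) / P(B), P(B) = P(B|A)*P(A) + P(B|not A)*P(not A)
P(B|A)*P(A) = 0.529 * 0.283 = 0.149707
P(B|not A)*P(not A) = 0.132 * 0.717 = 0.094644
P(B) = 0.149707 + 0.094644 = 0.244351
P(A|B) = 0.149707 / 0.244351 ≈ 0.61267194

0.612672


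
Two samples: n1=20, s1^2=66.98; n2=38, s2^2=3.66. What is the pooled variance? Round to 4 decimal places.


sp^2 = ((n1-1)*s1^2 + (n2-1)*s2^2)/(n1+n2-2)
(n1-1)*s1^2 = 19 * 66.98 = 1272.62
(n2-1)*s2^2 = 37 * 3.66 = 135.42
numerator = 1272.62 + 135.42 = 1408.04
n1+n2-2 = 56
sp^2 = 1408.04 / 56 = 35201/1400 ≈ 25.143571

25.1436


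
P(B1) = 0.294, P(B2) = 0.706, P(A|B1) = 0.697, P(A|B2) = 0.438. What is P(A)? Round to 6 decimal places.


P(A) = P(A|B1)*P(B1) + P(A|B2)*P(B2)
P(A|B1)*P(B1) = 0.697 * 0.294 = 0.204918
P(A|B2)*P(B2) = 0.438 * 0.706 = 0.309228
P(A) = 0.204918 + 0.309228 = 0.514146

0.514146


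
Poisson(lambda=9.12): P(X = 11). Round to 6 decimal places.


P = e^(-lam) * lam^k / k!
e^(-9.12) ≈ 0.0001094547
lam^k = 9.12^11 ≈ 36303059011.235319
k! = 11! = 39916800
P = 0.0001094547 * 36303059011.235319 / 39916800 ≈ 0.099546

0.099546


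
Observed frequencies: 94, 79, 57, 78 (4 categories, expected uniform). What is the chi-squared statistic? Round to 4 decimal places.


chi2 = sum((O-E)^2/E), E = total/4
total = 308, E = 308/4 = 77
(94 - 77)^2 / 77 = 289 / 77 = 289/77 ≈ 3.753247
(79 - 77)^2 / 77 = 4 / 77 = 4/77 ≈ 0.051948
(57 - 77)^2 / 77 = 400 / 77 = 400/77 ≈ 5.194805
(78 - 77)^2 / 77 = 1 / 77 = 1/77 ≈ 0.012987
chi2 = 694/77 ≈ 9.012987

9.0130


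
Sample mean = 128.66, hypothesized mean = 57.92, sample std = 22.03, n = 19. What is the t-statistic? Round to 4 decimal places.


t = (xbar - mu0) / (s/sqrt(n))
xbar - mu0 = 128.66 - 57.92 = 70.74
sqrt(19) ≈ 4.35889894
s/sqrt(n) = 22.03 / 4.35889894 ≈ 5.05402862
t = 70.74 / 5.05402862 ≈ 13.996755

13.9968


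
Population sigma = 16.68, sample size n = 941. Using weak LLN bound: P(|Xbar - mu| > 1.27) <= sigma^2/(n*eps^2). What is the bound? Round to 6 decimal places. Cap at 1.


bound = min(1, sigma^2/(n*eps^2))
sigma^2 = 16.68^2 = 278.2224
n*eps^2 = 941 * 1.27^2 = 941 * 1.6129 = 1517.7389
sigma^2/(n*eps^2) = 278.2224 / 1517.7389 ≈ 0.18331374

0.183314


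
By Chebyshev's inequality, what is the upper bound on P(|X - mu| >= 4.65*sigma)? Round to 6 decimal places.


P <= 1/k^2
k^2 = 4.65^2 = 21.6225
1/k^2 = 1 / 21.6225 = 400/8649 ≈ 0.04624812

0.046248


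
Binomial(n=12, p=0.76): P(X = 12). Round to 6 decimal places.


P = C(n,k) * p^k * (1-p)^(n-k)
C(12,12) = 1
p^k = 0.76^12 ≈ 0.03713326
(1-p)^(n-k) = 0.24^0 = 1
P = 1 * 0.03713326 * 1 ≈ 0.037133

0.037133


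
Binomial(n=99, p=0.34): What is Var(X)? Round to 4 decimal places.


Var = n*p*(1-p) = 99 * 0.34 * 0.66 = 22.2156

22.2156


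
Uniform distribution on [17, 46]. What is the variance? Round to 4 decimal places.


Var = (b-a)^2 / 12
(b-a)^2 = (46 - 17)^2 = 841
Var = 841/12 ≈ 70.083333

70.0833


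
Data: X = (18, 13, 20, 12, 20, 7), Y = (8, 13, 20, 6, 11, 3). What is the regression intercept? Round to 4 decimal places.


a = ybar - b*xbar, where b = sum((xi-xbar)(yi-ybar)) / sum((xi-xbar)^2)
n = 6, xbar = 90/6 = 15, ybar = 61/6 ≈ 10.166667
Sxy = sum((xi-xbar)(yi-ybar)) = 111
Sxx = sum((xi-xbar)^2) = 136
b = Sxy / Sxx = 111/136 ≈ 0.816176
a = 10.166667 - 0.816176 * 15 = -847/408 ≈ -2.075980

-2.0760


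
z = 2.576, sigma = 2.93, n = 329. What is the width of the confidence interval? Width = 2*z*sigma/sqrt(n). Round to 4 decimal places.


width = 2*z*sigma/sqrt(n)
2*z*sigma = 2 * 2.576 * 2.93 = 15.09536
sqrt(329) ≈ 18.138357
width = 15.09536 / 18.138357 ≈ 0.832234

0.8322


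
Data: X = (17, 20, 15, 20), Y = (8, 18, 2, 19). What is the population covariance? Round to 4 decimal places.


Cov = (1/n)*sum((xi-xbar)(yi-ybar))
n = 4, xbar = 72/4 = 18, ybar = 47/4 = 11.75
sum((xi-xbar)(yi-ybar)) = 60
Cov = 60 / 4 = 15

15.0000


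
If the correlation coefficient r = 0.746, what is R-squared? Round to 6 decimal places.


R^2 = r^2 = (0.746)^2 = 0.556516

0.556516


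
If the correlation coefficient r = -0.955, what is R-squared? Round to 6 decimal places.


R^2 = r^2 = (-0.955)^2 = 0.912025

0.912025


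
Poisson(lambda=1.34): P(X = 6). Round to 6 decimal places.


P = e^(-lam) * lam^k / k!
e^(-1.34) ≈ 0.2618457
lam^k = 1.34^6 ≈ 5.789336
k! = 6! = 720
P = 0.2618457 * 5.789336 / 720 ≈ 0.002105

0.002105


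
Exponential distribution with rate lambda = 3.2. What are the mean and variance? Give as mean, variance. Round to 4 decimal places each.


mean = 1/lam, var = 1/lam^2
mean = 1 / 3.2 = 0.3125
lam^2 = 3.2^2 = 10.24
var = 1 / 10.24 = 25/256 ≈ 0.097656

0.3125, 0.0977


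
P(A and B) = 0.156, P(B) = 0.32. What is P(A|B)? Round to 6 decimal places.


P(A|B) = P(A and B) / P(B) = 0.156 / 0.32 = 0.4875

0.487500


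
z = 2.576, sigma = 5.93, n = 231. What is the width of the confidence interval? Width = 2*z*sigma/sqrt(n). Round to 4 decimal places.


width = 2*z*sigma/sqrt(n)
2*z*sigma = 2 * 2.576 * 5.93 = 30.55136
sqrt(231) ≈ 15.198684
width = 30.55136 / 15.198684 ≈ 2.010132

2.0101


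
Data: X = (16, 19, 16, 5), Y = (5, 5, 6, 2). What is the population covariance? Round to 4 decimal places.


Cov = (1/n)*sum((xi-xbar)(yi-ybar))
n = 4, xbar = 56/4 = 14, ybar = 18/4 = 4.5
sum((xi-xbar)(yi-ybar)) = 29
Cov = 29 / 4 = 7.25

7.2500


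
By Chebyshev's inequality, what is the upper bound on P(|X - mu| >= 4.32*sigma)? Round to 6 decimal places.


P <= 1/k^2
k^2 = 4.32^2 = 18.6624
1/k^2 = 1 / 18.6624 ≈ 0.05358368

0.053584


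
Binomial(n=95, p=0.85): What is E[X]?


E[X] = n*p = 95 * 0.85 = 80.75

80.75


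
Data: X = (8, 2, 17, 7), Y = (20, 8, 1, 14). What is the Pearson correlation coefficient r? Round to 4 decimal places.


r = sum((xi-xbar)(yi-ybar)) / sqrt(sum((xi-xbar)^2) * sum((yi-ybar)^2))
n = 4, xbar = 34/4 = 8.5, ybar = 43/4 = 10.75
Sxy = sum((xi-xbar)(yi-ybar)) = -74.5
Sxx = sum((xi-xbar)^2) = 117
Syy = sum((yi-ybar)^2) = 198.75
sqrt(Sxx*Syy) ≈ 152.491803
r = Sxy / sqrt(Sxx*Syy) = -74.5 / 152.491803 ≈ -0.488551

-0.4886


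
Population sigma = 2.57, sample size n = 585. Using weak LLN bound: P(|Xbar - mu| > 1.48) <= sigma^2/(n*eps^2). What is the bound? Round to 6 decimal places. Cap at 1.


bound = min(1, sigma^2/(n*eps^2))
sigma^2 = 2.57^2 = 6.6049
n*eps^2 = 585 * 1.48^2 = 585 * 2.1904 = 1281.384
sigma^2/(n*eps^2) = 6.6049 / 1281.384 ≈ 0.00515450

0.005155


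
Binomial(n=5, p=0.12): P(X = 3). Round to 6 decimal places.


P = C(n,k) * p^k * (1-p)^(n-k)
C(5,3) = 10
p^k = 0.12^3 = 0.001728
(1-p)^(n-k) = 0.88^2 = 0.7744
P = 10 * 0.001728 * 0.7744 ≈ 0.013382

0.013382


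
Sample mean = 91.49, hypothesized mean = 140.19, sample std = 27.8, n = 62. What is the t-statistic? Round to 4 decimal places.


t = (xbar - mu0) / (s/sqrt(n))
xbar - mu0 = 91.49 - 140.19 = -48.7
sqrt(62) ≈ 7.87400787
s/sqrt(n) = 27.8 / 7.87400787 ≈ 3.53060353
t = -48.7 / 3.53060353 ≈ -13.793676

-13.7937


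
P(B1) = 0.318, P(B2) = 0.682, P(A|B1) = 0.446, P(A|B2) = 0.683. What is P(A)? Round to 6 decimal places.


P(A) = P(A|B1)*P(B1) + P(A|B2)*P(B2)
P(A|B1)*P(B1) = 0.446 * 0.318 = 0.141828
P(A|B2)*P(B2) = 0.683 * 0.682 = 0.465806
P(A) = 0.141828 + 0.465806 = 0.607634

0.607634


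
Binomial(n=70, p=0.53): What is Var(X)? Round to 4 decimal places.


Var = n*p*(1-p) = 70 * 0.53 * 0.47 = 17.437

17.4370


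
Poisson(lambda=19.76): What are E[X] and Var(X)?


E[X] = Var(X) = lambda = 19.76

19.76, 19.76


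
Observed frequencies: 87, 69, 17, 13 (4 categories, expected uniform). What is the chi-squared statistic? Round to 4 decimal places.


chi2 = sum((O-E)^2/E), E = total/4
total = 186, E = 186/4 = 46.5
(87 - 46.5)^2 / 46.5 = 1640.25 / 46.5 = 2187/62 ≈ 35.274194
(69 - 46.5)^2 / 46.5 = 506.25 / 46.5 = 675/62 ≈ 10.887097
(17 - 46.5)^2 / 46.5 = 870.25 / 46.5 = 3481/186 ≈ 18.715054
(13 - 46.5)^2 / 46.5 = 1122.25 / 46.5 = 4489/186 ≈ 24.134409
chi2 = 8278/93 ≈ 89.010753

89.0108


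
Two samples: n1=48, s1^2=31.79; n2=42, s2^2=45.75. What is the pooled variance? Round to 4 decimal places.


sp^2 = ((n1-1)*s1^2 + (n2-1)*s2^2)/(n1+n2-2)
(n1-1)*s1^2 = 47 * 31.79 = 1494.13
(n2-1)*s2^2 = 41 * 45.75 = 1875.75
numerator = 1494.13 + 1875.75 = 3369.88
n1+n2-2 = 88
sp^2 = 3369.88 / 88 = 84247/2200 ≈ 38.294091

38.2941


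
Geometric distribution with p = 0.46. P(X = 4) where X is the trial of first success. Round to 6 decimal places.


P = (1-p)^(k-1) * p
(1-p)^(k-1) = 0.54^3 = 0.157464
P = 0.157464 * 0.46 = 0.07243344

0.072433


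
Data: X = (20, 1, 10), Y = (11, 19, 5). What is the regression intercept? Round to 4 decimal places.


a = ybar - b*xbar, where b = sum((xi-xbar)(yi-ybar)) / sum((xi-xbar)^2)
n = 3, xbar = 31/3 ≈ 10.333333, ybar = 35/3 ≈ 11.666667
Sxy = sum((xi-xbar)(yi-ybar)) = -218/3 ≈ -72.666667
Sxx = sum((xi-xbar)^2) = 542/3 ≈ 180.666667
b = Sxy / Sxx = -109/271 ≈ -0.402214
a = 11.666667 - (-0.402214) * 10.333333 = 4288/271 ≈ 15.822878

15.8229


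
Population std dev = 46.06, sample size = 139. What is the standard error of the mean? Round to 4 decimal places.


SE = sigma / sqrt(n)
sqrt(139) ≈ 11.789826
SE = 46.06 / 11.789826 ≈ 3.906758

3.9068


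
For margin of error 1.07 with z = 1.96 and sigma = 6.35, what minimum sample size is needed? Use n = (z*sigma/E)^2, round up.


z*sigma/E = 1.96 * 6.35 / 1.07 = 6223/535 ≈ 11.631776
(z*sigma/E)^2 ≈ 135.298206
round up: n = 136

136


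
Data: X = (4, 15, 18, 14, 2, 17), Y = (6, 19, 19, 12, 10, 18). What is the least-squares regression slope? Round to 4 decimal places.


b = sum((xi-xbar)(yi-ybar)) / sum((xi-xbar)^2)
n = 6, xbar = 70/6 = 35/3 ≈ 11.666667, ybar = 84/6 = 14
Sxy = sum((xi-xbar)(yi-ybar)) = 165
Sxx = sum((xi-xbar)^2) = 712/3 ≈ 237.333333
b = Sxy / Sxx = 495/712 ≈ 0.695225

0.6952


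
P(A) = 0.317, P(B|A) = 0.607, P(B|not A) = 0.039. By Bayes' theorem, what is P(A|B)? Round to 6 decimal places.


P(A|B) = P(B|A)*P(A) / P(B), P(B) = P(B|A)*P(A) + P(B|not A)*P(not A)
P(B|A)*P(A) = 0.607 * 0.317 = 0.192419
P(B|not A)*P(not A) = 0.039 * 0.683 = 0.026637
P(B) = 0.192419 + 0.026637 = 0.219056
P(A|B) = 0.192419 / 0.219056 ≈ 0.87840096

0.878401


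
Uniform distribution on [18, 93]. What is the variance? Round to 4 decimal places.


Var = (b-a)^2 / 12
(b-a)^2 = (93 - 18)^2 = 5625
Var = 5625/12 = 468.75

468.7500


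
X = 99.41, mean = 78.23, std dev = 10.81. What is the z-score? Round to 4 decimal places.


z = (X - mu) / sigma
X - mu = 99.41 - 78.23 = 21.18
z = 21.18 / 10.81 = 2118/1081 ≈ 1.959297

1.9593


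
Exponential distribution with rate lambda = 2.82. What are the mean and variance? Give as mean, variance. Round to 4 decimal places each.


mean = 1/lam, var = 1/lam^2
mean = 1 / 2.82 = 50/141 ≈ 0.354610
lam^2 = 2.82^2 = 7.9524
var = 1 / 7.9524 ≈ 0.125748

0.3546, 0.1257


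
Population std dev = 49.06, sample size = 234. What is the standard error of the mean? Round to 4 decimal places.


SE = sigma / sqrt(n)
sqrt(234) ≈ 15.297059
SE = 49.06 / 15.297059 ≈ 3.207153

3.2072


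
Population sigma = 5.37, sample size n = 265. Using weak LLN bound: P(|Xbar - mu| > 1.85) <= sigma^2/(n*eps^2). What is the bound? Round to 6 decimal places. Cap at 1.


bound = min(1, sigma^2/(n*eps^2))
sigma^2 = 5.37^2 = 28.8369
n*eps^2 = 265 * 1.85^2 = 265 * 3.4225 = 906.9625
sigma^2/(n*eps^2) = 28.8369 / 906.9625 ≈ 0.03179503

0.031795


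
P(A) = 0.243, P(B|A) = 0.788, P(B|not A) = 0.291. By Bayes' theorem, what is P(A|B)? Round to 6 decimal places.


P(A|B) = P(B|A)*P(A) / P(B), P(B) = P(B|A)*P(A) + P(B|not A)*P(not A)
P(B|A)*P(A) = 0.788 * 0.243 = 0.191484
P(B|not A)*P(not A) = 0.291 * 0.757 = 0.220287
P(B) = 0.191484 + 0.220287 = 0.411771
P(A|B) = 0.191484 / 0.411771 ≈ 0.46502546

0.465025


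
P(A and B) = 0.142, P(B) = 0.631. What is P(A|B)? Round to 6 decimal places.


P(A|B) = P(A and B) / P(B) = 0.142 / 0.631 = 142/631 ≈ 0.22503962

0.225040


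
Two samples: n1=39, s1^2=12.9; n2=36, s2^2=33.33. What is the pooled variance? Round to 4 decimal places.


sp^2 = ((n1-1)*s1^2 + (n2-1)*s2^2)/(n1+n2-2)
(n1-1)*s1^2 = 38 * 12.9 = 490.2
(n2-1)*s2^2 = 35 * 33.33 = 1166.55
numerator = 490.2 + 1166.55 = 1656.75
n1+n2-2 = 73
sp^2 = 1656.75 / 73 = 6627/292 ≈ 22.695205

22.6952


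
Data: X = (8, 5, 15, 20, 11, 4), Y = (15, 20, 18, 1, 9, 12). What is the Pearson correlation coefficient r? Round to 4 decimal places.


r = sum((xi-xbar)(yi-ybar)) / sqrt(sum((xi-xbar)^2) * sum((yi-ybar)^2))
n = 6, xbar = 63/6 = 10.5, ybar = 75/6 = 12.5
Sxy = sum((xi-xbar)(yi-ybar)) = -130.5
Sxx = sum((xi-xbar)^2) = 189.5
Syy = sum((yi-ybar)^2) = 237.5
sqrt(Sxx*Syy) ≈ 212.146765
r = Sxy / sqrt(Sxx*Syy) = -130.5 / 212.146765 ≈ -0.615140

-0.6151


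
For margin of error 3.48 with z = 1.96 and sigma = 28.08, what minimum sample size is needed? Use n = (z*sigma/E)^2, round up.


z*sigma/E = 1.96 * 28.08 / 3.48 = 11466/725 ≈ 15.815172
(z*sigma/E)^2 ≈ 250.119678
round up: n = 251

251


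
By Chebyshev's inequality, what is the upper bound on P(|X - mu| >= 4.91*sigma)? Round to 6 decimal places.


P <= 1/k^2
k^2 = 4.91^2 = 24.1081
1/k^2 = 1 / 24.1081 ≈ 0.04147983

0.041480


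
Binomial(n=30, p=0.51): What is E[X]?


E[X] = n*p = 30 * 0.51 = 15.3

15.3


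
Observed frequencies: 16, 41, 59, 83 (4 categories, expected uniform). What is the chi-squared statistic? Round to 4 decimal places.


chi2 = sum((O-E)^2/E), E = total/4
total = 199, E = 199/4 = 49.75
(16 - 49.75)^2 / 49.75 = 1139.0625 / 49.75 = 18225/796 ≈ 22.895729
(41 - 49.75)^2 / 49.75 = 76.5625 / 49.75 = 1225/796 ≈ 1.538945
(59 - 49.75)^2 / 49.75 = 85.5625 / 49.75 = 1369/796 ≈ 1.719849
(83 - 49.75)^2 / 49.75 = 1105.5625 / 49.75 = 17689/796 ≈ 22.222362
chi2 = 9627/199 ≈ 48.376884

48.3769


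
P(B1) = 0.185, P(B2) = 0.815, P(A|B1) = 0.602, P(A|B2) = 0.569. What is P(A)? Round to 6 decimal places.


P(A) = P(A|B1)*P(B1) + P(A|B2)*P(B2)
P(A|B1)*P(B1) = 0.602 * 0.185 = 0.11137
P(A|B2)*P(B2) = 0.569 * 0.815 = 0.463735
P(A) = 0.11137 + 0.463735 = 0.575105

0.575105


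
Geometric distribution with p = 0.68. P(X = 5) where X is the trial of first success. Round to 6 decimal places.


P = (1-p)^(k-1) * p
(1-p)^(k-1) = 0.32^4 = 0.01048576
P = 0.01048576 * 0.68 ≈ 0.007130317

0.007130


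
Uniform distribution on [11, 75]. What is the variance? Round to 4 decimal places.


Var = (b-a)^2 / 12
(b-a)^2 = (75 - 11)^2 = 4096
Var = 4096/12 ≈ 341.333333

341.3333


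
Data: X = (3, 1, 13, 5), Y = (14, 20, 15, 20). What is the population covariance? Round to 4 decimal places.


Cov = (1/n)*sum((xi-xbar)(yi-ybar))
n = 4, xbar = 22/4 = 5.5, ybar = 69/4 = 17.25
sum((xi-xbar)(yi-ybar)) = -22.5
Cov = -22.5 / 4 = -5.625

-5.6250


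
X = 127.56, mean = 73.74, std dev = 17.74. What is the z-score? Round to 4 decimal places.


z = (X - mu) / sigma
X - mu = 127.56 - 73.74 = 53.82
z = 53.82 / 17.74 = 2691/887 ≈ 3.033822

3.0338


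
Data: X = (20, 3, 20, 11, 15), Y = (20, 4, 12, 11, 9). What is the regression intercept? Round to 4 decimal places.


a = ybar - b*xbar, where b = sum((xi-xbar)(yi-ybar)) / sum((xi-xbar)^2)
n = 5, xbar = 69/5 = 13.8, ybar = 56/5 = 11.2
Sxy = sum((xi-xbar)(yi-ybar)) = 135.2
Sxx = sum((xi-xbar)^2) = 202.8
b = Sxy / Sxx = 2/3 ≈ 0.666667
a = 11.2 - 0.666667 * 13.8 = 2

2.0000


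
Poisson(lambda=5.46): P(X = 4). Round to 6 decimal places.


P = e^(-lam) * lam^k / k!
e^(-5.46) ≈ 0.004253556
lam^k = 5.46^4 ≈ 888.731495
k! = 4! = 24
P = 0.004253556 * 888.731495 / 24 ≈ 0.157511

0.157511


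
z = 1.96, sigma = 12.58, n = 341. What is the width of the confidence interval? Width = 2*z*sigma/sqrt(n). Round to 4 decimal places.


width = 2*z*sigma/sqrt(n)
2*z*sigma = 2 * 1.96 * 12.58 = 49.3136
sqrt(341) ≈ 18.466185
width = 49.3136 / 18.466185 ≈ 2.670481

2.6705


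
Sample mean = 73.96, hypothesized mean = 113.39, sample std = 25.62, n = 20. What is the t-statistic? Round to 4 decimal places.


t = (xbar - mu0) / (s/sqrt(n))
xbar - mu0 = 73.96 - 113.39 = -39.43
sqrt(20) ≈ 4.47213595
s/sqrt(n) = 25.62 / 4.47213595 ≈ 5.72880616
t = -39.43 / 5.72880616 ≈ -6.882760

-6.8828


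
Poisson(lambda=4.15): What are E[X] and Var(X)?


E[X] = Var(X) = lambda = 4.15

4.15, 4.15


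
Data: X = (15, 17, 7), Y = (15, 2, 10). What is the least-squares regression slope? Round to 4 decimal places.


b = sum((xi-xbar)(yi-ybar)) / sum((xi-xbar)^2)
n = 3, xbar = 39/3 = 13, ybar = 27/3 = 9
Sxy = sum((xi-xbar)(yi-ybar)) = -22
Sxx = sum((xi-xbar)^2) = 56
b = Sxy / Sxx = -11/28 ≈ -0.392857

-0.3929


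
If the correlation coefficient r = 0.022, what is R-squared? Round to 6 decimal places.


R^2 = r^2 = (0.022)^2 = 0.000484

0.000484


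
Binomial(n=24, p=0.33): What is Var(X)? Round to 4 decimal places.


Var = n*p*(1-p) = 24 * 0.33 * 0.67 = 5.3064

5.3064


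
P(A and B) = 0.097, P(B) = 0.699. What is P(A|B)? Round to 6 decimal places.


P(A|B) = P(A and B) / P(B) = 0.097 / 0.699 = 97/699 ≈ 0.13876967

0.138770


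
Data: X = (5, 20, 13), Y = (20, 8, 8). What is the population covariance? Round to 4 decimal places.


Cov = (1/n)*sum((xi-xbar)(yi-ybar))
n = 3, xbar = 38/3 ≈ 12.666667, ybar = 36/3 = 12
sum((xi-xbar)(yi-ybar)) = -92
Cov = -92 / 3 = -92/3 ≈ -30.666667

-30.6667


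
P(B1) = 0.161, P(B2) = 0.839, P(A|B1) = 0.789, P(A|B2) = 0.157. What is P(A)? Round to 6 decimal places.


P(A) = P(A|B1)*P(B1) + P(A|B2)*P(B2)
P(A|B1)*P(B1) = 0.789 * 0.161 = 0.127029
P(A|B2)*P(B2) = 0.157 * 0.839 = 0.131723
P(A) = 0.127029 + 0.131723 = 0.258752

0.258752


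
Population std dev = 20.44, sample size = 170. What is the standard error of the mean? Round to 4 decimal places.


SE = sigma / sqrt(n)
sqrt(170) ≈ 13.038405
SE = 20.44 / 13.038405 ≈ 1.567676

1.5677


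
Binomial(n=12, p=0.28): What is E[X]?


E[X] = n*p = 12 * 0.28 = 3.36

3.36


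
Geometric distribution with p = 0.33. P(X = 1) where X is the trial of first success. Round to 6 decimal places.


P = (1-p)^(k-1) * p
(1-p)^(k-1) = 0.67^0 = 1
P = 1 * 0.33 = 0.33

0.330000


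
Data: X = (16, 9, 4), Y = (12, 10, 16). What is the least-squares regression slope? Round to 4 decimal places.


b = sum((xi-xbar)(yi-ybar)) / sum((xi-xbar)^2)
n = 3, xbar = 29/3 ≈ 9.666667, ybar = 38/3 ≈ 12.666667
Sxy = sum((xi-xbar)(yi-ybar)) = -64/3 ≈ -21.333333
Sxx = sum((xi-xbar)^2) = 218/3 ≈ 72.666667
b = Sxy / Sxx = -32/109 ≈ -0.293578

-0.2936


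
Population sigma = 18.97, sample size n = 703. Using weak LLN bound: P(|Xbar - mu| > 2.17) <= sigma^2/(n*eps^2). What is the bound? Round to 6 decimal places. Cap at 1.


bound = min(1, sigma^2/(n*eps^2))
sigma^2 = 18.97^2 = 359.8609
n*eps^2 = 703 * 2.17^2 = 703 * 4.7089 = 3310.3567
sigma^2/(n*eps^2) = 359.8609 / 3310.3567 ≈ 0.10870759

0.108708


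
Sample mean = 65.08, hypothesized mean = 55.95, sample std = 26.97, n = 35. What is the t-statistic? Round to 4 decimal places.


t = (xbar - mu0) / (s/sqrt(n))
xbar - mu0 = 65.08 - 55.95 = 9.13
sqrt(35) ≈ 5.91607978
s/sqrt(n) = 26.97 / 5.91607978 ≈ 4.55876205
t = 9.13 / 4.55876205 ≈ 2.002737

2.0027


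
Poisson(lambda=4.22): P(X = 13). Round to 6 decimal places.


P = e^(-lam) * lam^k / k!
e^(-4.22) ≈ 0.01469864
lam^k = 4.22^13 ≈ 134605207.700450
k! = 13! = 6227020800
P = 0.01469864 * 134605207.700450 / 6227020800 ≈ 0.000318

0.000318


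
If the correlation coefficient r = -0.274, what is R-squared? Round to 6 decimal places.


R^2 = r^2 = (-0.274)^2 = 0.075076

0.075076


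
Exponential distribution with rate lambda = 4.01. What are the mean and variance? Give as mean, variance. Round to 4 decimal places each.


mean = 1/lam, var = 1/lam^2
mean = 1 / 4.01 = 100/401 ≈ 0.249377
lam^2 = 4.01^2 = 16.0801
var = 1 / 16.0801 ≈ 0.062189

0.2494, 0.0622


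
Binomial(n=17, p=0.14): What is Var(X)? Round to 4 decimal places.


Var = n*p*(1-p) = 17 * 0.14 * 0.86 = 2.0468

2.0468


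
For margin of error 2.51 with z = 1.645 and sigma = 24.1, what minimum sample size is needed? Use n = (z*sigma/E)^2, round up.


z*sigma/E = 1.645 * 24.1 / 2.51 = 79289/5020 ≈ 15.794622
(z*sigma/E)^2 ≈ 249.470069
round up: n = 250

250


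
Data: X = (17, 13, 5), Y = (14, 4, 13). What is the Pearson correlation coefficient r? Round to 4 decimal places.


r = sum((xi-xbar)(yi-ybar)) / sqrt(sum((xi-xbar)^2) * sum((yi-ybar)^2))
n = 3, xbar = 35/3 ≈ 11.666667, ybar = 31/3 ≈ 10.333333
Sxy = sum((xi-xbar)(yi-ybar)) = -20/3 ≈ -6.666667
Sxx = sum((xi-xbar)^2) = 224/3 ≈ 74.666667
Syy = sum((yi-ybar)^2) = 182/3 ≈ 60.666667
sqrt(Sxx*Syy) ≈ 67.303624
r = Sxy / sqrt(Sxx*Syy) = -6.666667 / 67.303624 ≈ -0.099054

-0.0991


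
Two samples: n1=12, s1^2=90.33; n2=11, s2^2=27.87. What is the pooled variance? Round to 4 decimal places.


sp^2 = ((n1-1)*s1^2 + (n2-1)*s2^2)/(n1+n2-2)
(n1-1)*s1^2 = 11 * 90.33 = 993.63
(n2-1)*s2^2 = 10 * 27.87 = 278.7
numerator = 993.63 + 278.7 = 1272.33
n1+n2-2 = 21
sp^2 = 1272.33 / 21 = 42411/700 ≈ 60.587143

60.5871


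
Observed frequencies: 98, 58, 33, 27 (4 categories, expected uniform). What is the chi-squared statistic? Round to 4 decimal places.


chi2 = sum((O-E)^2/E), E = total/4
total = 216, E = 216/4 = 54
(98 - 54)^2 / 54 = 1936 / 54 = 968/27 ≈ 35.851852
(58 - 54)^2 / 54 = 16 / 54 = 8/27 ≈ 0.296296
(33 - 54)^2 / 54 = 441 / 54 = 49/6 ≈ 8.166667
(27 - 54)^2 / 54 = 729 / 54 = 13.5
chi2 = 1561/27 ≈ 57.814815

57.8148


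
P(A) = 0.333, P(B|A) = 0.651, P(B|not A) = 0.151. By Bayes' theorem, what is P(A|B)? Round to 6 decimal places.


P(A|B) = P(B|A)*P(A) / P(B), P(B) = P(B|A)*P(A) + P(B|not A)*P(not A)
P(B|A)*P(A) = 0.651 * 0.333 = 0.216783
P(B|not A)*P(not A) = 0.151 * 0.667 = 0.100717
P(B) = 0.216783 + 0.100717 = 0.3175
P(A|B) = 0.216783 / 0.3175 ≈ 0.68278110

0.682781


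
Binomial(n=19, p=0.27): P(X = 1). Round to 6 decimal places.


P = C(n,k) * p^k * (1-p)^(n-k)
C(19,1) = 19
p^k = 0.27^1 = 0.27
(1-p)^(n-k) = 0.73^18 ≈ 0.003465864
P = 19 * 0.27 * 0.003465864 ≈ 0.017780

0.017780


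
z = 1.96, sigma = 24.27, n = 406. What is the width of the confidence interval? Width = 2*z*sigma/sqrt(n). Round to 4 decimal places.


width = 2*z*sigma/sqrt(n)
2*z*sigma = 2 * 1.96 * 24.27 = 95.1384
sqrt(406) ≈ 20.149442
width = 95.1384 / 20.149442 ≈ 4.721640

4.7216


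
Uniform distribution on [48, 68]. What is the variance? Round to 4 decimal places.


Var = (b-a)^2 / 12
(b-a)^2 = (68 - 48)^2 = 400
Var = 400/12 ≈ 33.333333

33.3333


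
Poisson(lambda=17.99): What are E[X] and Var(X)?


E[X] = Var(X) = lambda = 17.99

17.99, 17.99


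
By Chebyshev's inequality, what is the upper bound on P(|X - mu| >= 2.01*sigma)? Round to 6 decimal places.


P <= 1/k^2
k^2 = 2.01^2 = 4.0401
1/k^2 = 1 / 4.0401 ≈ 0.24751863

0.247519


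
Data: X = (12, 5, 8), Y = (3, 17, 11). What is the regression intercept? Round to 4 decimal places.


a = ybar - b*xbar, where b = sum((xi-xbar)(yi-ybar)) / sum((xi-xbar)^2)
n = 3, xbar = 25/3 ≈ 8.333333, ybar = 31/3 ≈ 10.333333
Sxy = sum((xi-xbar)(yi-ybar)) = -148/3 ≈ -49.333333
Sxx = sum((xi-xbar)^2) = 74/3 ≈ 24.666667
b = Sxy / Sxx = -2
a = 10.333333 - (-2) * 8.333333 = 27

27.0000


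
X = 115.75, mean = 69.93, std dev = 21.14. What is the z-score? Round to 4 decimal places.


z = (X - mu) / sigma
X - mu = 115.75 - 69.93 = 45.82
z = 45.82 / 21.14 = 2291/1057 ≈ 2.167455

2.1675


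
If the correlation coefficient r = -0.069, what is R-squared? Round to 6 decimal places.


R^2 = r^2 = (-0.069)^2 = 0.004761

0.004761


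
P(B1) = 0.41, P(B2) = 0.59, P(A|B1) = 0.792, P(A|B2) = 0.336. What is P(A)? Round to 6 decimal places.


P(A) = P(A|B1)*P(B1) + P(A|B2)*P(B2)
P(A|B1)*P(B1) = 0.792 * 0.41 = 0.32472
P(A|B2)*P(B2) = 0.336 * 0.59 = 0.19824
P(A) = 0.32472 + 0.19824 = 0.52296

0.522960


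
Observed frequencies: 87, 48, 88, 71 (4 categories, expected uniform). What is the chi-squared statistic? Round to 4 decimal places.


chi2 = sum((O-E)^2/E), E = total/4
total = 294, E = 294/4 = 73.5
(87 - 73.5)^2 / 73.5 = 182.25 / 73.5 = 243/98 ≈ 2.479592
(48 - 73.5)^2 / 73.5 = 650.25 / 73.5 = 867/98 ≈ 8.846939
(88 - 73.5)^2 / 73.5 = 210.25 / 73.5 = 841/294 ≈ 2.860544
(71 - 73.5)^2 / 73.5 = 6.25 / 73.5 = 25/294 ≈ 0.085034
chi2 = 2098/147 ≈ 14.272109

14.2721


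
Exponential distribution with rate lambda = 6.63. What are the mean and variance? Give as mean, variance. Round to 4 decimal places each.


mean = 1/lam, var = 1/lam^2
mean = 1 / 6.63 = 100/663 ≈ 0.150830
lam^2 = 6.63^2 = 43.9569
var = 1 / 43.9569 ≈ 0.022750

0.1508, 0.0227
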